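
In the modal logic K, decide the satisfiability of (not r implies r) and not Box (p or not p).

1. (not r implies r) and not Box (p or not p), u
2. not r implies r, u   [and-rule on 1]
3. not Box (p or not p), u   [and-rule on 1]
4. r, u   [implies-rule on 2 (branches; this branch)]
5. not (p or not p), v   [neg-Box-rule on 3: fresh world v, uRv]
6. not p, v   [neg-or-rule on 5]
7. p, v   [neg-or-rule on 5]
Accessibility: uRv
Branch closes: p and not p both at v.
(One branch shown.) All branches close.

Unsatisfiable (every branch closes)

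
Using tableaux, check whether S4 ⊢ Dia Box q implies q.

Not valid

Tableau for the negation not (Dia Box q implies q):
1. not (Dia Box q implies q), w0
2. Dia Box q, w0
3. not q, w0
4. Box q, w1
5. q, w1
Accessibility: w0Rw0, w0Rw1, w1Rw1
The negation has an open branch (countermodel exists).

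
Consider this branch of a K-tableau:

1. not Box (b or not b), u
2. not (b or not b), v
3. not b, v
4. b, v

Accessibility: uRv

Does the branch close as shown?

Closed

Both b and not b appear at v.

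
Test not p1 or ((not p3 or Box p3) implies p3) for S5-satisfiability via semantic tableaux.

1. not p1 or ((not p3 or Box p3) implies p3), 0
2. (not p3 or Box p3) implies p3, 0
3. p3, 0
Accessibility: 0R0

Satisfiable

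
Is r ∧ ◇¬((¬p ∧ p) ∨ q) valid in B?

Not valid

Tableau for the negation ¬(r ∧ ◇¬((¬p ∧ p) ∨ q)):
1. ¬(r ∧ ◇¬((¬p ∧ p) ∨ q)), 0
2. ¬◇¬((¬p ∧ p) ∨ q), 0   [¬∧-rule on 1 (branches; this branch)]
3. (¬p ∧ p) ∨ q, 0   [¬◇-rule on 2 via 0R0]
4. q, 0   [∨-rule on 3 (branches; this branch)]
Accessibility: 0R0
The negation has an open branch (countermodel exists).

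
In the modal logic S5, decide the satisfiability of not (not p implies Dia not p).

1. not (not p implies Dia not p), u
2. not p, u
3. not Dia not p, u
4. p, u
Accessibility: uRu
Branch closes: p and not p both at u.
Every branch closes; the branch above is one of them.

Unsatisfiable (every branch closes)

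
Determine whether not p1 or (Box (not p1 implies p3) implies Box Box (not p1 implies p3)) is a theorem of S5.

Tableau for the negation not (not p1 or (Box (not p1 implies p3) implies Box Box (not p1 implies p3))):
1. not (not p1 or (Box (not p1 implies p3) implies Box Box (not p1 implies p3))), 0
2. p1, 0   [neg-or-rule on 1]
3. not (Box (not p1 implies p3) implies Box Box (not p1 implies p3)), 0   [neg-or-rule on 1]
4. Box (not p1 implies p3), 0   [neg-implies-rule on 3]
5. not Box Box (not p1 implies p3), 0   [neg-implies-rule on 3]
6. not p1 implies p3, 0   [Box-rule on 4 via 0R0]
7. p3, 0   [implies-rule on 6 (branches; this branch)]
8. not Box (not p1 implies p3), 1   [neg-Box-rule on 5: fresh world 1, 0R1]
9. not p1 implies p3, 1   [Box-rule on 4 via 0R1]
10. p3, 1   [implies-rule on 9 (branches; this branch)]
11. not (not p1 implies p3), 2   [neg-Box-rule on 8: fresh world 2, 1R2]
12. not p1, 2   [neg-implies-rule on 11]
13. not p3, 2   [neg-implies-rule on 11]
14. not p1 implies p3, 2   [Box-rule on 4 via 0R2]
15. p3, 2   [implies-rule on 14 (branches; this branch)]
Accessibility: 0R0, 0R1, 0R2, 1R0, 1R1, 1R2, 2R0, 2R1, 2R2
Branch closes: p3 and not p3 both at 2.
All branches of the negation close; one closing branch shown above.

Valid in S5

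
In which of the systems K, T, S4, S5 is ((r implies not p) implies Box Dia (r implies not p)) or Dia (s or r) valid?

T, S4, S5

T-tableau for the negation not (((r implies not p) implies Box Dia (r implies not p)) or Dia (s or r)):
1. not (((r implies not p) implies Box Dia (r implies not p)) or Dia (s or r)), w0
2. not ((r implies not p) implies Box Dia (r implies not p)), w0   [neg-or-rule on 1]
3. not Dia (s or r), w0   [neg-or-rule on 1]
4. r implies not p, w0   [neg-implies-rule on 2]
5. not Box Dia (r implies not p), w0   [neg-implies-rule on 2]
6. not (s or r), w0   [neg-Dia-rule on 3 via w0Rw0]
7. not s, w0   [neg-or-rule on 6]
8. not r, w0   [neg-or-rule on 6]
9. not p, w0   [implies-rule on 4 (branches; this branch)]
10. not Dia (r implies not p), w1   [neg-Box-rule on 5: fresh world w1, w0Rw1]
11. not (s or r), w1   [neg-Dia-rule on 3 via w0Rw1]
12. not s, w1   [neg-or-rule on 11]
13. not r, w1   [neg-or-rule on 11]
14. not (r implies not p), w1   [neg-Dia-rule on 10 via w1Rw1]
15. r, w1   [neg-implies-rule on 14]
16. p, w1   [neg-implies-rule on 14]
Accessibility: w0Rw0, w0Rw1, w1Rw1
Branch closes: r and not r both at w1.
Every branch closes (one shown): valid in T, hence also in S4, S5 (every theorem of T is a theorem of S4 and S5).
K-tableau for the negation not (((r implies not p) implies Box Dia (r implies not p)) or Dia (s or r)):
1. not (((r implies not p) implies Box Dia (r implies not p)) or Dia (s or r)), w0
2. not ((r implies not p) implies Box Dia (r implies not p)), w0   [neg-or-rule on 1]
3. not Dia (s or r), w0   [neg-or-rule on 1]
4. r implies not p, w0   [neg-implies-rule on 2]
5. not Box Dia (r implies not p), w0   [neg-implies-rule on 2]
6. not p, w0   [implies-rule on 4 (branches; this branch)]
7. not Dia (r implies not p), w1   [neg-Box-rule on 5: fresh world w1, w0Rw1]
8. not (s or r), w1   [neg-Dia-rule on 3 via w0Rw1]
9. not s, w1   [neg-or-rule on 8]
10. not r, w1   [neg-or-rule on 8]
Accessibility: w0Rw1
Complete open branch: countermodel on a K-frame, so not valid in K.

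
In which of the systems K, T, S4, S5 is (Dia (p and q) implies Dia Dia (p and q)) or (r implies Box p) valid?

K-tableau for the negation not ((Dia (p and q) implies Dia Dia (p and q)) or (r implies Box p)):
1. not ((Dia (p and q) implies Dia Dia (p and q)) or (r implies Box p)), w0
2. not (Dia (p and q) implies Dia Dia (p and q)), w0   [neg-or-rule on 1]
3. not (r implies Box p), w0   [neg-or-rule on 1]
4. Dia (p and q), w0   [neg-implies-rule on 2]
5. not Dia Dia (p and q), w0   [neg-implies-rule on 2]
6. r, w0   [neg-implies-rule on 3]
7. not Box p, w0   [neg-implies-rule on 3]
8. p and q, w1   [Dia-rule on 4: fresh world w1, w0Rw1]
9. p, w1   [and-rule on 8]
10. q, w1   [and-rule on 8]
11. not Dia (p and q), w1   [neg-Dia-rule on 5 via w0Rw1]
12. not p, w2   [neg-Box-rule on 7: fresh world w2, w0Rw2]
13. not Dia (p and q), w2   [neg-Dia-rule on 5 via w0Rw2]
Accessibility: w0Rw1, w0Rw2
Complete open branch: countermodel on a K-frame, so not valid in K.
T-tableau for the negation not ((Dia (p and q) implies Dia Dia (p and q)) or (r implies Box p)):
1. not ((Dia (p and q) implies Dia Dia (p and q)) or (r implies Box p)), w0
2. not (Dia (p and q) implies Dia Dia (p and q)), w0   [neg-or-rule on 1]
3. not (r implies Box p), w0   [neg-or-rule on 1]
4. Dia (p and q), w0   [neg-implies-rule on 2]
5. not Dia Dia (p and q), w0   [neg-implies-rule on 2]
6. r, w0   [neg-implies-rule on 3]
7. not Box p, w0   [neg-implies-rule on 3]
8. not Dia (p and q), w0   [neg-Dia-rule on 5 via w0Rw0]
9. not (p and q), w0   [neg-Dia-rule on 8 via w0Rw0]
10. not q, w0   [neg-and-rule on 9 (branches; this branch)]
11. p and q, w1   [Dia-rule on 4: fresh world w1, w0Rw1]
12. p, w1   [and-rule on 11]
13. q, w1   [and-rule on 11]
14. not Dia (p and q), w1   [neg-Dia-rule on 5 via w0Rw1]
15. not (p and q), w1   [neg-Dia-rule on 8 via w0Rw1]
16. not q, w1   [neg-and-rule on 15 (branches; this branch)]
Accessibility: w0Rw0, w0Rw1, w1Rw1
Branch closes: q and not q both at w1.
Every branch closes (one shown): valid in T, hence also in S4, S5 (every theorem of T is a theorem of S4 and S5).

T, S4, S5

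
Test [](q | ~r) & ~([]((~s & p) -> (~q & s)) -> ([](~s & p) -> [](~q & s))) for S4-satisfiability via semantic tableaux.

No, unsatisfiable

1. [](q | ~r) & ~([]((~s & p) -> (~q & s)) -> ([](~s & p) -> [](~q & s))), 0
2. [](q | ~r), 0   [&-rule on 1]
3. ~([]((~s & p) -> (~q & s)) -> ([](~s & p) -> [](~q & s))), 0   [&-rule on 1]
4. []((~s & p) -> (~q & s)), 0   [~->-rule on 3]
5. ~([](~s & p) -> [](~q & s)), 0   [~->-rule on 3]
6. [](~s & p), 0   [~->-rule on 5]
7. ~[](~q & s), 0   [~->-rule on 5]
8. q | ~r, 0   [[]-rule on 2 via 0R0]
9. (~s & p) -> (~q & s), 0   [[]-rule on 4 via 0R0]
10. ~s & p, 0   [[]-rule on 6 via 0R0]
11. ~s, 0   [&-rule on 10]
12. p, 0   [&-rule on 10]
13. ~r, 0   [|-rule on 8 (branches; this branch)]
14. ~q & s, 0   [->-rule on 9 (branches; this branch)]
15. ~q, 0   [&-rule on 14]
16. s, 0   [&-rule on 14]
Accessibility: 0R0
Branch closes: s and ~s both at 0.
Every branch closes; the branch above is one of them.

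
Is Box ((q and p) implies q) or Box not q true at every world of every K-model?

Yes, valid

Tableau for the negation not (Box ((q and p) implies q) or Box not q):
1. not (Box ((q and p) implies q) or Box not q), u
2. not Box ((q and p) implies q), u
3. not Box not q, u
4. not ((q and p) implies q), v
5. q and p, v
6. not q, v
7. q, v
8. p, v
Accessibility: uRv
Branch closes: q and not q both at v.
All branches of the negation close; one closing branch shown above.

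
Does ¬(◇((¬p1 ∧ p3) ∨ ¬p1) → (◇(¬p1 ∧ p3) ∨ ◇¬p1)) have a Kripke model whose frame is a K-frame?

Unsatisfiable

1. ¬(◇((¬p1 ∧ p3) ∨ ¬p1) → (◇(¬p1 ∧ p3) ∨ ◇¬p1)), u
2. ◇((¬p1 ∧ p3) ∨ ¬p1), u
3. ¬(◇(¬p1 ∧ p3) ∨ ◇¬p1), u
4. ¬◇(¬p1 ∧ p3), u
5. ¬◇¬p1, u
6. (¬p1 ∧ p3) ∨ ¬p1, v
7. ¬(¬p1 ∧ p3), v
8. p1, v
9. ¬p1 ∧ p3, v
10. ¬p1, v
11. p3, v
Accessibility: uRv
Branch closes: p1 and ¬p1 both at v.
All branches of the tableau close; one closing branch shown above.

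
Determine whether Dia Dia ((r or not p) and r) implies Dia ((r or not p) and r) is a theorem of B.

Tableau for the negation not (Dia Dia ((r or not p) and r) implies Dia ((r or not p) and r)):
1. not (Dia Dia ((r or not p) and r) implies Dia ((r or not p) and r)), w0
2. Dia Dia ((r or not p) and r), w0
3. not Dia ((r or not p) and r), w0
4. not ((r or not p) and r), w0
5. not r, w0
6. Dia ((r or not p) and r), w1
7. not ((r or not p) and r), w1
8. not r, w1
9. (r or not p) and r, w2
10. r or not p, w2
11. r, w2
12. not p, w2
Accessibility: w0Rw0, w0Rw1, w1Rw0, w1Rw1, w1Rw2, w2Rw1, w2Rw2
The negation has an open branch (countermodel exists).

Not valid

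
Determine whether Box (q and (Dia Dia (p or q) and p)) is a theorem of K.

No, not valid

Tableau for the negation not Box (q and (Dia Dia (p or q) and p)):
1. not Box (q and (Dia Dia (p or q) and p)), w0
2. not (q and (Dia Dia (p or q) and p)), w1
3. not (Dia Dia (p or q) and p), w1
4. not p, w1
Accessibility: w0Rw1
The negation has an open branch (countermodel exists).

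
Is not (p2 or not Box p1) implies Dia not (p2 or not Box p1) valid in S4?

Tableau for the negation not (not (p2 or not Box p1) implies Dia not (p2 or not Box p1)):
1. not (not (p2 or not Box p1) implies Dia not (p2 or not Box p1)), u
2. not (p2 or not Box p1), u
3. not Dia not (p2 or not Box p1), u
4. not p2, u
5. Box p1, u
6. p2 or not Box p1, u
7. p1, u
8. not Box p1, u
9. not p1, v
10. p2 or not Box p1, v
11. p1, v
Accessibility: uRu, uRv, vRv
Branch closes: p1 and not p1 both at v.
All branches of the negation close; one closing branch shown above.

Yes, valid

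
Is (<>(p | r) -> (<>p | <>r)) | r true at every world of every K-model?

Tableau for the negation ~((<>(p | r) -> (<>p | <>r)) | r):
1. ~((<>(p | r) -> (<>p | <>r)) | r), 0
2. ~(<>(p | r) -> (<>p | <>r)), 0
3. ~r, 0
4. <>(p | r), 0
5. ~(<>p | <>r), 0
6. ~<>p, 0
7. ~<>r, 0
8. p | r, 1
9. ~p, 1
10. ~r, 1
11. r, 1
Accessibility: 0R1
Branch closes: r and ~r both at 1.
All branches of the negation close; one closing branch shown above.

Yes, valid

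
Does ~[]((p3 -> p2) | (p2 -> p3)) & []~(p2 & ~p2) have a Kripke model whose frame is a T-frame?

1. ~[]((p3 -> p2) | (p2 -> p3)) & []~(p2 & ~p2), 0
2. ~[]((p3 -> p2) | (p2 -> p3)), 0
3. []~(p2 & ~p2), 0
4. ~(p2 & ~p2), 0
5. p2, 0
6. ~((p3 -> p2) | (p2 -> p3)), 1
7. ~(p3 -> p2), 1
8. ~(p2 -> p3), 1
9. p3, 1
10. ~p2, 1
11. p2, 1
12. ~p3, 1
Accessibility: 0R0, 0R1, 1R1
Branch closes: p2 and ~p2 both at 1.
Every branch closes; the branch above is one of them.

Unsatisfiable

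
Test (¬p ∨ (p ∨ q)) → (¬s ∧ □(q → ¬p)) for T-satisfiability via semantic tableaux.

1. (¬p ∨ (p ∨ q)) → (¬s ∧ □(q → ¬p)), 0
2. ¬s ∧ □(q → ¬p), 0
3. ¬s, 0
4. □(q → ¬p), 0
5. q → ¬p, 0
6. ¬p, 0
Accessibility: 0R0

Satisfiable (open branch found)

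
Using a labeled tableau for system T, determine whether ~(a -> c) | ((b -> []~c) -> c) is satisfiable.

1. ~(a -> c) | ((b -> []~c) -> c), u
2. (b -> []~c) -> c, u   [|-rule on 1 (branches; this branch)]
3. c, u   [->-rule on 2 (branches; this branch)]
Accessibility: uRu

Satisfiable (open branch found)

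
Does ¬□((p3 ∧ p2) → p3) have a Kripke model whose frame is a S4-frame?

1. ¬□((p3 ∧ p2) → p3), w0
2. ¬((p3 ∧ p2) → p3), w1
3. p3 ∧ p2, w1
4. ¬p3, w1
5. p3, w1
6. p2, w1
Accessibility: w0Rw0, w0Rw1, w1Rw1
Branch closes: p3 and ¬p3 both at w1.
(One branch shown.) All branches close.

Unsatisfiable (every branch closes)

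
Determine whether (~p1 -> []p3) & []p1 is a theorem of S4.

Not valid

Tableau for the negation ~((~p1 -> []p3) & []p1):
1. ~((~p1 -> []p3) & []p1), w0
2. ~[]p1, w0
3. ~p1, w1
Accessibility: w0Rw0, w0Rw1, w1Rw1
The negation has an open branch (countermodel exists).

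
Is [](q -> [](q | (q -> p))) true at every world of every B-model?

Yes, valid

Tableau for the negation ~[](q -> [](q | (q -> p))):
1. ~[](q -> [](q | (q -> p))), u
2. ~(q -> [](q | (q -> p))), v   [~[]-rule on 1: fresh world v, uRv]
3. q, v   [~->-rule on 2]
4. ~[](q | (q -> p)), v   [~->-rule on 2]
5. ~(q | (q -> p)), w   [~[]-rule on 4: fresh world w, vRw]
6. ~q, w   [~|-rule on 5]
7. ~(q -> p), w   [~|-rule on 5]
8. q, w   [~->-rule on 7]
9. ~p, w   [~->-rule on 7]
Accessibility: uRu, uRv, vRu, vRv, vRw, wRv, wRw
Branch closes: q and ~q both at w.
Every branch of the negation's tableau closes; the branch above is one of them.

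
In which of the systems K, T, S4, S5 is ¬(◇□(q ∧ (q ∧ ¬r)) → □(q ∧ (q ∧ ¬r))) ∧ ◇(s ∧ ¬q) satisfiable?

K, T, S4

S5-tableau for the formula:
1. ¬(◇□(q ∧ (q ∧ ¬r)) → □(q ∧ (q ∧ ¬r))) ∧ ◇(s ∧ ¬q), u
2. ¬(◇□(q ∧ (q ∧ ¬r)) → □(q ∧ (q ∧ ¬r))), u   [∧-rule on 1]
3. ◇(s ∧ ¬q), u   [∧-rule on 1]
4. ◇□(q ∧ (q ∧ ¬r)), u   [¬→-rule on 2]
5. ¬□(q ∧ (q ∧ ¬r)), u   [¬→-rule on 2]
6. s ∧ ¬q, v   [◇-rule on 3: fresh world v, uRv]
7. s, v   [∧-rule on 6]
8. ¬q, v   [∧-rule on 6]
9. □(q ∧ (q ∧ ¬r)), w   [◇-rule on 4: fresh world w, uRw]
10. q ∧ (q ∧ ¬r), u   [□-rule on 9 via wRu]
11. q, u   [∧-rule on 10]
12. q ∧ ¬r, u   [∧-rule on 10]
13. ¬r, u   [∧-rule on 12]
14. q ∧ (q ∧ ¬r), v   [□-rule on 9 via wRv]
15. q, v   [∧-rule on 14]
16. q ∧ ¬r, v   [∧-rule on 14]
Accessibility: uRu, uRv, uRw, vRu, vRv, vRw, wRu, wRv, wRw
Branch closes: q and ¬q both at v.
Every branch closes (one shown): unsatisfiable in S5.
S4-tableau for the formula:
1. ¬(◇□(q ∧ (q ∧ ¬r)) → □(q ∧ (q ∧ ¬r))) ∧ ◇(s ∧ ¬q), u
2. ¬(◇□(q ∧ (q ∧ ¬r)) → □(q ∧ (q ∧ ¬r))), u   [∧-rule on 1]
3. ◇(s ∧ ¬q), u   [∧-rule on 1]
4. ◇□(q ∧ (q ∧ ¬r)), u   [¬→-rule on 2]
5. ¬□(q ∧ (q ∧ ¬r)), u   [¬→-rule on 2]
6. s ∧ ¬q, v   [◇-rule on 3: fresh world v, uRv]
7. s, v   [∧-rule on 6]
8. ¬q, v   [∧-rule on 6]
9. □(q ∧ (q ∧ ¬r)), w   [◇-rule on 4: fresh world w, uRw]
10. q ∧ (q ∧ ¬r), w   [□-rule on 9 via wRw]
11. q, w   [∧-rule on 10]
12. q ∧ ¬r, w   [∧-rule on 10]
13. ¬r, w   [∧-rule on 12]
14. ¬(q ∧ (q ∧ ¬r)), x   [¬□-rule on 5: fresh world x, uRx]
15. ¬(q ∧ ¬r), x   [¬∧-rule on 14 (branches; this branch)]
16. r, x   [¬∧-rule on 15 (branches; this branch)]
Accessibility: uRu, uRv, uRw, uRx, vRv, wRw, xRx
Complete open branch: satisfiable in S4, hence also in K, T (this S4-model is also a K-model and a T-model).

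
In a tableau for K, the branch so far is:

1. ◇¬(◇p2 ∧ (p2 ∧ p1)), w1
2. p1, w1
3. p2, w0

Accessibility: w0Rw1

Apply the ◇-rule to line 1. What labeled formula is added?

a fresh world w2 with w1Rw2, and ¬(◇p2 ∧ (p2 ∧ p1)) at w2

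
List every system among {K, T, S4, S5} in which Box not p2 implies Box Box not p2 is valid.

T-tableau for the negation not (Box not p2 implies Box Box not p2):
1. not (Box not p2 implies Box Box not p2), u
2. Box not p2, u
3. not Box Box not p2, u
4. not p2, u
5. not Box not p2, v
6. not p2, v
7. p2, w
Accessibility: uRu, uRv, vRv, vRw, wRw
Complete open branch: countermodel on a T-frame, so not valid in T, nor in K (the same frame is also a K-frame).
S4-tableau for the negation not (Box not p2 implies Box Box not p2):
1. not (Box not p2 implies Box Box not p2), u
2. Box not p2, u
3. not Box Box not p2, u
4. not p2, u
5. not Box not p2, v
6. not p2, v
7. p2, w
8. not p2, w
Accessibility: uRu, uRv, uRw, vRv, vRw, wRw
Branch closes: p2 and not p2 both at w.
Every branch closes (one shown): valid in S4, hence also in S5 (every theorem of S4 is a theorem of S5).

S4, S5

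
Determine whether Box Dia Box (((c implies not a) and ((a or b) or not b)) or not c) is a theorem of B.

Not valid

Tableau for the negation not Box Dia Box (((c implies not a) and ((a or b) or not b)) or not c):
1. not Box Dia Box (((c implies not a) and ((a or b) or not b)) or not c), w0
2. not Dia Box (((c implies not a) and ((a or b) or not b)) or not c), w1
3. not Box (((c implies not a) and ((a or b) or not b)) or not c), w0
4. not Box (((c implies not a) and ((a or b) or not b)) or not c), w1
5. not (((c implies not a) and ((a or b) or not b)) or not c), w2
6. not ((c implies not a) and ((a or b) or not b)), w2
7. c, w2
8. not (c implies not a), w2
9. a, w2
10. not (((c implies not a) and ((a or b) or not b)) or not c), w3
11. not ((c implies not a) and ((a or b) or not b)), w3
12. c, w3
13. not Box (((c implies not a) and ((a or b) or not b)) or not c), w3
14. not (c implies not a), w3
15. a, w3
16. not (((c implies not a) and ((a or b) or not b)) or not c), w4
17. not ((c implies not a) and ((a or b) or not b)), w4
18. c, w4
19. not (c implies not a), w4
20. a, w4
Accessibility: w0Rw0, w0Rw1, w0Rw2, w1Rw0, w1Rw1, w1Rw3, w2Rw0, w2Rw2, w3Rw1, w3Rw3, w3Rw4, w4Rw3, w4Rw4
The negation has an open branch (countermodel exists).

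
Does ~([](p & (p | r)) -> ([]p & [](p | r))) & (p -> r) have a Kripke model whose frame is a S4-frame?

No, unsatisfiable

1. ~([](p & (p | r)) -> ([]p & [](p | r))) & (p -> r), w0
2. ~([](p & (p | r)) -> ([]p & [](p | r))), w0
3. p -> r, w0
4. [](p & (p | r)), w0
5. ~([]p & [](p | r)), w0
6. p & (p | r), w0
7. p, w0
8. p | r, w0
9. r, w0
10. ~[](p | r), w0
11. ~(p | r), w1
12. ~p, w1
13. ~r, w1
14. p & (p | r), w1
15. p, w1
16. p | r, w1
Accessibility: w0Rw0, w0Rw1, w1Rw1
Branch closes: p and ~p both at w1.
All branches of the tableau close; one closing branch shown above.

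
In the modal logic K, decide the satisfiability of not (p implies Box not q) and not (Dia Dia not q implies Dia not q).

1. not (p implies Box not q) and not (Dia Dia not q implies Dia not q), 0
2. not (p implies Box not q), 0
3. not (Dia Dia not q implies Dia not q), 0
4. p, 0
5. not Box not q, 0
6. Dia Dia not q, 0
7. not Dia not q, 0
8. q, 1
9. Dia not q, 2
10. q, 2
11. not q, 3
Accessibility: 0R1, 0R2, 2R3

Yes, satisfiable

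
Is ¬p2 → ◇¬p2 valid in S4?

Valid

Tableau for the negation ¬(¬p2 → ◇¬p2):
1. ¬(¬p2 → ◇¬p2), 0
2. ¬p2, 0   [¬→-rule on 1]
3. ¬◇¬p2, 0   [¬→-rule on 1]
4. p2, 0   [¬◇-rule on 3 via 0R0]
Accessibility: 0R0
Branch closes: p2 and ¬p2 both at 0.
All branches of the negation close; one closing branch shown above.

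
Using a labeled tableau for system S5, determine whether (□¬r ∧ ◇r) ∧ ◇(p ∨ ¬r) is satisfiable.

No, unsatisfiable

1. (□¬r ∧ ◇r) ∧ ◇(p ∨ ¬r), w0
2. □¬r ∧ ◇r, w0   [∧-rule on 1]
3. ◇(p ∨ ¬r), w0   [∧-rule on 1]
4. □¬r, w0   [∧-rule on 2]
5. ◇r, w0   [∧-rule on 2]
6. ¬r, w0   [□-rule on 4 via w0Rw0]
7. p ∨ ¬r, w1   [◇-rule on 3: fresh world w1, w0Rw1]
8. ¬r, w1   [□-rule on 4 via w0Rw1]
9. r, w2   [◇-rule on 5: fresh world w2, w0Rw2]
10. ¬r, w2   [□-rule on 4 via w0Rw2]
Accessibility: w0Rw0, w0Rw1, w0Rw2, w1Rw0, w1Rw1, w1Rw2, w2Rw0, w2Rw1, w2Rw2
Branch closes: r and ¬r both at w2.
Every branch closes; the branch above is one of them.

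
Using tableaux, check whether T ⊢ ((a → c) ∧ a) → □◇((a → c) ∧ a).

No, not valid

Tableau for the negation ¬(((a → c) ∧ a) → □◇((a → c) ∧ a)):
1. ¬(((a → c) ∧ a) → □◇((a → c) ∧ a)), w0
2. (a → c) ∧ a, w0
3. ¬□◇((a → c) ∧ a), w0
4. a → c, w0
5. a, w0
6. c, w0
7. ¬◇((a → c) ∧ a), w1
8. ¬((a → c) ∧ a), w1
9. ¬a, w1
Accessibility: w0Rw0, w0Rw1, w1Rw1
The negation has an open branch (countermodel exists).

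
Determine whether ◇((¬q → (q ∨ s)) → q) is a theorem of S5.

No, not valid

Tableau for the negation ¬◇((¬q → (q ∨ s)) → q):
1. ¬◇((¬q → (q ∨ s)) → q), w0
2. ¬((¬q → (q ∨ s)) → q), w0
3. ¬q → (q ∨ s), w0
4. ¬q, w0
5. q ∨ s, w0
6. s, w0
Accessibility: w0Rw0
The negation has an open branch (countermodel exists).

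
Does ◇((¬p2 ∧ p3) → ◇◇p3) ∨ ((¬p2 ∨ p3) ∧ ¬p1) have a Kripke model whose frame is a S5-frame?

Yes, satisfiable

1. ◇((¬p2 ∧ p3) → ◇◇p3) ∨ ((¬p2 ∨ p3) ∧ ¬p1), u
2. (¬p2 ∨ p3) ∧ ¬p1, u   [∨-rule on 1 (branches; this branch)]
3. ¬p2 ∨ p3, u   [∧-rule on 2]
4. ¬p1, u   [∧-rule on 2]
5. p3, u   [∨-rule on 3 (branches; this branch)]
Accessibility: uRu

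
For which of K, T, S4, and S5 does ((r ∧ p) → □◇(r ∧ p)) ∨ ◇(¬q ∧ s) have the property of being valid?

S4-tableau for the negation ¬(((r ∧ p) → □◇(r ∧ p)) ∨ ◇(¬q ∧ s)):
1. ¬(((r ∧ p) → □◇(r ∧ p)) ∨ ◇(¬q ∧ s)), w0
2. ¬((r ∧ p) → □◇(r ∧ p)), w0
3. ¬◇(¬q ∧ s), w0
4. r ∧ p, w0
5. ¬□◇(r ∧ p), w0
6. r, w0
7. p, w0
8. ¬(¬q ∧ s), w0
9. ¬s, w0
10. ¬◇(r ∧ p), w1
11. ¬(¬q ∧ s), w1
12. ¬(r ∧ p), w1
13. ¬s, w1
14. ¬p, w1
Accessibility: w0Rw0, w0Rw1, w1Rw1
Complete open branch: countermodel on an S4-frame, so not valid in S4, nor in K, T (the same frame is also a K-frame and a T-frame).
S5-tableau for the negation ¬(((r ∧ p) → □◇(r ∧ p)) ∨ ◇(¬q ∧ s)):
1. ¬(((r ∧ p) → □◇(r ∧ p)) ∨ ◇(¬q ∧ s)), w0
2. ¬((r ∧ p) → □◇(r ∧ p)), w0
3. ¬◇(¬q ∧ s), w0
4. r ∧ p, w0
5. ¬□◇(r ∧ p), w0
6. r, w0
7. p, w0
8. ¬(¬q ∧ s), w0
9. ¬s, w0
10. ¬◇(r ∧ p), w1
11. ¬(¬q ∧ s), w1
12. ¬(r ∧ p), w0
13. ¬(r ∧ p), w1
14. ¬s, w1
15. ¬p, w0
Accessibility: w0Rw0, w0Rw1, w1Rw0, w1Rw1
Branch closes: p and ¬p both at w0.
Every branch closes (one shown): valid in S5.

S5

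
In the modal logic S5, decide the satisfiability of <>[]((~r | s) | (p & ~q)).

Yes, satisfiable

1. <>[]((~r | s) | (p & ~q)), u
2. []((~r | s) | (p & ~q)), v
3. (~r | s) | (p & ~q), u
4. (~r | s) | (p & ~q), v
5. p & ~q, u
6. p, u
7. ~q, u
8. p & ~q, v
9. p, v
10. ~q, v
Accessibility: uRu, uRv, vRu, vRv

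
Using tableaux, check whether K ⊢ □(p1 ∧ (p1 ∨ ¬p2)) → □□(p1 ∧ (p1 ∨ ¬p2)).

No, not valid

Tableau for the negation ¬(□(p1 ∧ (p1 ∨ ¬p2)) → □□(p1 ∧ (p1 ∨ ¬p2))):
1. ¬(□(p1 ∧ (p1 ∨ ¬p2)) → □□(p1 ∧ (p1 ∨ ¬p2))), w0
2. □(p1 ∧ (p1 ∨ ¬p2)), w0   [¬→-rule on 1]
3. ¬□□(p1 ∧ (p1 ∨ ¬p2)), w0   [¬→-rule on 1]
4. ¬□(p1 ∧ (p1 ∨ ¬p2)), w1   [¬□-rule on 3: fresh world w1, w0Rw1]
5. p1 ∧ (p1 ∨ ¬p2), w1   [□-rule on 2 via w0Rw1]
6. p1, w1   [∧-rule on 5]
7. p1 ∨ ¬p2, w1   [∧-rule on 5]
8. ¬p2, w1   [∨-rule on 7 (branches; this branch)]
9. ¬(p1 ∧ (p1 ∨ ¬p2)), w2   [¬□-rule on 4: fresh world w2, w1Rw2]
10. ¬(p1 ∨ ¬p2), w2   [¬∧-rule on 9 (branches; this branch)]
11. ¬p1, w2   [¬∨-rule on 10]
12. p2, w2   [¬∨-rule on 10]
Accessibility: w0Rw1, w1Rw2
The negation has an open branch (countermodel exists).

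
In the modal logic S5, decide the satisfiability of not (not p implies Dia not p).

No, unsatisfiable

1. not (not p implies Dia not p), u
2. not p, u
3. not Dia not p, u
4. p, u
Accessibility: uRu
Branch closes: p and not p both at u.
(One branch shown.) All branches close.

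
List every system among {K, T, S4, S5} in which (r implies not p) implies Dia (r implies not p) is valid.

K-tableau for the negation not ((r implies not p) implies Dia (r implies not p)):
1. not ((r implies not p) implies Dia (r implies not p)), w0
2. r implies not p, w0
3. not Dia (r implies not p), w0
4. not p, w0
Complete open branch: countermodel on a K-frame, so not valid in K.
T-tableau for the negation not ((r implies not p) implies Dia (r implies not p)):
1. not ((r implies not p) implies Dia (r implies not p)), w0
2. r implies not p, w0
3. not Dia (r implies not p), w0
4. not (r implies not p), w0
5. r, w0
6. p, w0
7. not p, w0
Accessibility: w0Rw0
Branch closes: p and not p both at w0.
Every branch closes (one shown): valid in T, hence also in S4, S5 (every theorem of T is a theorem of S4 and S5).

T, S4, S5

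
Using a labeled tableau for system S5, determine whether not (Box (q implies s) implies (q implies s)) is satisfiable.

1. not (Box (q implies s) implies (q implies s)), u
2. Box (q implies s), u
3. not (q implies s), u
4. q, u
5. not s, u
6. q implies s, u
7. s, u
Accessibility: uRu
Branch closes: s and not s both at u.
(One branch shown.) All branches close.

Unsatisfiable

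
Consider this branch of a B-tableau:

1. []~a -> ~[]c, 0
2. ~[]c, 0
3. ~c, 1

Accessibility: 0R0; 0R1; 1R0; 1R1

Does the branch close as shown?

No world carries both an atom and its negation.

No, open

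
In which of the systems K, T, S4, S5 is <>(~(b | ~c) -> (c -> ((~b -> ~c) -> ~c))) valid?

T-tableau for the negation ~<>(~(b | ~c) -> (c -> ((~b -> ~c) -> ~c))):
1. ~<>(~(b | ~c) -> (c -> ((~b -> ~c) -> ~c))), u
2. ~(~(b | ~c) -> (c -> ((~b -> ~c) -> ~c))), u
3. ~(b | ~c), u
4. ~(c -> ((~b -> ~c) -> ~c)), u
5. ~b, u
6. c, u
7. ~((~b -> ~c) -> ~c), u
8. ~b -> ~c, u
9. ~c, u
Accessibility: uRu
Branch closes: c and ~c both at u.
Every branch closes (one shown): valid in T, hence also in S4, S5 (every theorem of T is a theorem of S4 and S5).
K-tableau for the negation ~<>(~(b | ~c) -> (c -> ((~b -> ~c) -> ~c))):
1. ~<>(~(b | ~c) -> (c -> ((~b -> ~c) -> ~c))), u
Complete open branch: countermodel on a K-frame, so not valid in K.

T, S4, S5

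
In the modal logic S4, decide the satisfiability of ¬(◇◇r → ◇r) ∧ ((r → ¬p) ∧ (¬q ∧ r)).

1. ¬(◇◇r → ◇r) ∧ ((r → ¬p) ∧ (¬q ∧ r)), 0
2. ¬(◇◇r → ◇r), 0   [∧-rule on 1]
3. (r → ¬p) ∧ (¬q ∧ r), 0   [∧-rule on 1]
4. ◇◇r, 0   [¬→-rule on 2]
5. ¬◇r, 0   [¬→-rule on 2]
6. r → ¬p, 0   [∧-rule on 3]
7. ¬q ∧ r, 0   [∧-rule on 3]
8. ¬q, 0   [∧-rule on 7]
9. r, 0   [∧-rule on 7]
10. ¬r, 0   [¬◇-rule on 5 via 0R0]
Accessibility: 0R0
Branch closes: r and ¬r both at 0.
Every branch closes; the branch above is one of them.

Unsatisfiable (every branch closes)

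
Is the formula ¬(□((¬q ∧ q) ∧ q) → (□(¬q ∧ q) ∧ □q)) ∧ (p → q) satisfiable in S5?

1. ¬(□((¬q ∧ q) ∧ q) → (□(¬q ∧ q) ∧ □q)) ∧ (p → q), w0
2. ¬(□((¬q ∧ q) ∧ q) → (□(¬q ∧ q) ∧ □q)), w0
3. p → q, w0
4. □((¬q ∧ q) ∧ q), w0
5. ¬(□(¬q ∧ q) ∧ □q), w0
6. (¬q ∧ q) ∧ q, w0
7. ¬q ∧ q, w0
8. q, w0
9. ¬q, w0
Accessibility: w0Rw0
Branch closes: q and ¬q both at w0.
Every branch closes; the branch above is one of them.

Unsatisfiable (every branch closes)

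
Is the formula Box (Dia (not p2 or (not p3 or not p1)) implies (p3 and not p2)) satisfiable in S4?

Satisfiable (open branch found)

1. Box (Dia (not p2 or (not p3 or not p1)) implies (p3 and not p2)), w0
2. Dia (not p2 or (not p3 or not p1)) implies (p3 and not p2), w0   [Box-rule on 1 via w0Rw0]
3. p3 and not p2, w0   [implies-rule on 2 (branches; this branch)]
4. p3, w0   [and-rule on 3]
5. not p2, w0   [and-rule on 3]
Accessibility: w0Rw0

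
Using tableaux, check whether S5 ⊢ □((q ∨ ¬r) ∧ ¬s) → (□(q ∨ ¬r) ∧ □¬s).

Valid

Tableau for the negation ¬(□((q ∨ ¬r) ∧ ¬s) → (□(q ∨ ¬r) ∧ □¬s)):
1. ¬(□((q ∨ ¬r) ∧ ¬s) → (□(q ∨ ¬r) ∧ □¬s)), w0
2. □((q ∨ ¬r) ∧ ¬s), w0
3. ¬(□(q ∨ ¬r) ∧ □¬s), w0
4. (q ∨ ¬r) ∧ ¬s, w0
5. q ∨ ¬r, w0
6. ¬s, w0
7. ¬□(q ∨ ¬r), w0
8. ¬r, w0
9. ¬(q ∨ ¬r), w1
10. ¬q, w1
11. r, w1
12. (q ∨ ¬r) ∧ ¬s, w1
13. q ∨ ¬r, w1
14. ¬s, w1
15. ¬r, w1
Accessibility: w0Rw0, w0Rw1, w1Rw0, w1Rw1
Branch closes: r and ¬r both at w1.
All branches of the negation close; one closing branch shown above.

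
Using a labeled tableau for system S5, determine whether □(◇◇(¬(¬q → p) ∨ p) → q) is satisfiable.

1. □(◇◇(¬(¬q → p) ∨ p) → q), u
2. ◇◇(¬(¬q → p) ∨ p) → q, u
3. q, u
Accessibility: uRu

Satisfiable (open branch found)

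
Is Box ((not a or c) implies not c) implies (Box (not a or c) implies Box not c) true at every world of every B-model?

Tableau for the negation not (Box ((not a or c) implies not c) implies (Box (not a or c) implies Box not c)):
1. not (Box ((not a or c) implies not c) implies (Box (not a or c) implies Box not c)), 0
2. Box ((not a or c) implies not c), 0   [neg-implies-rule on 1]
3. not (Box (not a or c) implies Box not c), 0   [neg-implies-rule on 1]
4. Box (not a or c), 0   [neg-implies-rule on 3]
5. not Box not c, 0   [neg-implies-rule on 3]
6. (not a or c) implies not c, 0   [Box-rule on 2 via 0R0]
7. not a or c, 0   [Box-rule on 4 via 0R0]
8. not c, 0   [implies-rule on 6 (branches; this branch)]
9. not a, 0   [or-rule on 7 (branches; this branch)]
10. c, 1   [neg-Box-rule on 5: fresh world 1, 0R1]
11. (not a or c) implies not c, 1   [Box-rule on 2 via 0R1]
12. not a or c, 1   [Box-rule on 4 via 0R1]
13. not (not a or c), 1   [implies-rule on 11 (branches; this branch)]
14. a, 1   [neg-or-rule on 13]
15. not c, 1   [neg-or-rule on 13]
Accessibility: 0R0, 0R1, 1R0, 1R1
Branch closes: c and not c both at 1.
Every branch of the negation's tableau closes; the branch above is one of them.

Valid in B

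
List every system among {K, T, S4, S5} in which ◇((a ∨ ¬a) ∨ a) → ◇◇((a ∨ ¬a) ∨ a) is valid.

T, S4, S5

K-tableau for the negation ¬(◇((a ∨ ¬a) ∨ a) → ◇◇((a ∨ ¬a) ∨ a)):
1. ¬(◇((a ∨ ¬a) ∨ a) → ◇◇((a ∨ ¬a) ∨ a)), w0
2. ◇((a ∨ ¬a) ∨ a), w0   [¬→-rule on 1]
3. ¬◇◇((a ∨ ¬a) ∨ a), w0   [¬→-rule on 1]
4. (a ∨ ¬a) ∨ a, w1   [◇-rule on 2: fresh world w1, w0Rw1]
5. ¬◇((a ∨ ¬a) ∨ a), w1   [¬◇-rule on 3 via w0Rw1]
6. a, w1   [∨-rule on 4 (branches; this branch)]
Accessibility: w0Rw1
Complete open branch: countermodel on a K-frame, so not valid in K.
T-tableau for the negation ¬(◇((a ∨ ¬a) ∨ a) → ◇◇((a ∨ ¬a) ∨ a)):
1. ¬(◇((a ∨ ¬a) ∨ a) → ◇◇((a ∨ ¬a) ∨ a)), w0
2. ◇((a ∨ ¬a) ∨ a), w0   [¬→-rule on 1]
3. ¬◇◇((a ∨ ¬a) ∨ a), w0   [¬→-rule on 1]
4. ¬◇((a ∨ ¬a) ∨ a), w0   [¬◇-rule on 3 via w0Rw0]
5. ¬((a ∨ ¬a) ∨ a), w0   [¬◇-rule on 4 via w0Rw0]
6. ¬(a ∨ ¬a), w0   [¬∨-rule on 5]
7. ¬a, w0   [¬∨-rule on 5]
8. a, w0   [¬∨-rule on 6]
Accessibility: w0Rw0
Branch closes: a and ¬a both at w0.
Every branch closes (one shown): valid in T, hence also in S4, S5 (every theorem of T is a theorem of S4 and S5).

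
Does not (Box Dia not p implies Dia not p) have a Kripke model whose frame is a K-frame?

1. not (Box Dia not p implies Dia not p), 0
2. Box Dia not p, 0
3. not Dia not p, 0

Yes, satisfiable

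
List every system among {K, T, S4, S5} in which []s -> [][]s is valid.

T-tableau for the negation ~([]s -> [][]s):
1. ~([]s -> [][]s), u
2. []s, u   [~->-rule on 1]
3. ~[][]s, u   [~->-rule on 1]
4. s, u   [[]-rule on 2 via uRu]
5. ~[]s, v   [~[]-rule on 3: fresh world v, uRv]
6. s, v   [[]-rule on 2 via uRv]
7. ~s, w   [~[]-rule on 5: fresh world w, vRw]
Accessibility: uRu, uRv, vRv, vRw, wRw
Complete open branch: countermodel on a T-frame, so not valid in T, nor in K (the same frame is also a K-frame).
S4-tableau for the negation ~([]s -> [][]s):
1. ~([]s -> [][]s), u
2. []s, u   [~->-rule on 1]
3. ~[][]s, u   [~->-rule on 1]
4. s, u   [[]-rule on 2 via uRu]
5. ~[]s, v   [~[]-rule on 3: fresh world v, uRv]
6. s, v   [[]-rule on 2 via uRv]
7. ~s, w   [~[]-rule on 5: fresh world w, vRw]
8. s, w   [[]-rule on 2 via uRw]
Accessibility: uRu, uRv, uRw, vRv, vRw, wRw
Branch closes: s and ~s both at w.
Every branch closes (one shown): valid in S4, hence also in S5 (every theorem of S4 is a theorem of S5).

S4, S5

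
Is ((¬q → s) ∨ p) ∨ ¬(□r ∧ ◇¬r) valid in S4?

Tableau for the negation ¬(((¬q → s) ∨ p) ∨ ¬(□r ∧ ◇¬r)):
1. ¬(((¬q → s) ∨ p) ∨ ¬(□r ∧ ◇¬r)), w0
2. ¬((¬q → s) ∨ p), w0
3. □r ∧ ◇¬r, w0
4. ¬(¬q → s), w0
5. ¬p, w0
6. □r, w0
7. ◇¬r, w0
8. ¬q, w0
9. ¬s, w0
10. r, w0
11. ¬r, w1
12. r, w1
Accessibility: w0Rw0, w0Rw1, w1Rw1
Branch closes: r and ¬r both at w1.
Every branch of the negation's tableau closes; the branch above is one of them.

Valid in S4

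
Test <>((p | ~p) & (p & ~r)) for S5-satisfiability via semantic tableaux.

Yes, satisfiable

1. <>((p | ~p) & (p & ~r)), u
2. (p | ~p) & (p & ~r), v
3. p | ~p, v
4. p & ~r, v
5. p, v
6. ~r, v
Accessibility: uRu, uRv, vRu, vRv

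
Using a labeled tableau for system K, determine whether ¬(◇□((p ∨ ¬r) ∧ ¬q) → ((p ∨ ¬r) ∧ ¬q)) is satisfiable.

1. ¬(◇□((p ∨ ¬r) ∧ ¬q) → ((p ∨ ¬r) ∧ ¬q)), 0
2. ◇□((p ∨ ¬r) ∧ ¬q), 0
3. ¬((p ∨ ¬r) ∧ ¬q), 0
4. q, 0
5. □((p ∨ ¬r) ∧ ¬q), 1
Accessibility: 0R1

Satisfiable (open branch found)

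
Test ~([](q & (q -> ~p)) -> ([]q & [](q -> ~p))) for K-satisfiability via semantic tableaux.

1. ~([](q & (q -> ~p)) -> ([]q & [](q -> ~p))), 0
2. [](q & (q -> ~p)), 0   [~->-rule on 1]
3. ~([]q & [](q -> ~p)), 0   [~->-rule on 1]
4. ~[](q -> ~p), 0   [~&-rule on 3 (branches; this branch)]
5. ~(q -> ~p), 1   [~[]-rule on 4: fresh world 1, 0R1]
6. q, 1   [~->-rule on 5]
7. p, 1   [~->-rule on 5]
8. q & (q -> ~p), 1   [[]-rule on 2 via 0R1]
9. q -> ~p, 1   [&-rule on 8]
10. ~p, 1   [->-rule on 9 (branches; this branch)]
Accessibility: 0R1
Branch closes: p and ~p both at 1.
All branches of the tableau close; one closing branch shown above.

Unsatisfiable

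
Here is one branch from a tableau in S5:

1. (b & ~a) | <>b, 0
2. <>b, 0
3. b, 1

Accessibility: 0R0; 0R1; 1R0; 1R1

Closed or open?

Open

There is no literal clash: for every atom and world, at most one sign appears.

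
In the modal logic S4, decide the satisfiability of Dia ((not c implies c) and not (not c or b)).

1. Dia ((not c implies c) and not (not c or b)), w0
2. (not c implies c) and not (not c or b), w1
3. not c implies c, w1
4. not (not c or b), w1
5. c, w1
6. not b, w1
Accessibility: w0Rw0, w0Rw1, w1Rw1

Satisfiable (open branch found)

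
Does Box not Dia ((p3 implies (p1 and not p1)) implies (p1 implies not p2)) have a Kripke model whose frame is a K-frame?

1. Box not Dia ((p3 implies (p1 and not p1)) implies (p1 implies not p2)), w0

Yes, satisfiable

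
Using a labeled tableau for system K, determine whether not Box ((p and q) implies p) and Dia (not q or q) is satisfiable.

1. not Box ((p and q) implies p) and Dia (not q or q), w0
2. not Box ((p and q) implies p), w0
3. Dia (not q or q), w0
4. not ((p and q) implies p), w1
5. p and q, w1
6. not p, w1
7. p, w1
8. q, w1
Accessibility: w0Rw1
Branch closes: p and not p both at w1.
(One branch shown.) All branches close.

Unsatisfiable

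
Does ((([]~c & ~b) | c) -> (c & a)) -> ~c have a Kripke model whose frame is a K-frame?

1. ((([]~c & ~b) | c) -> (c & a)) -> ~c, w0
2. ~c, w0

Satisfiable (open branch found)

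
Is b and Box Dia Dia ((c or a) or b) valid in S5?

Tableau for the negation not (b and Box Dia Dia ((c or a) or b)):
1. not (b and Box Dia Dia ((c or a) or b)), u
2. not Box Dia Dia ((c or a) or b), u   [neg-and-rule on 1 (branches; this branch)]
3. not Dia Dia ((c or a) or b), v   [neg-Box-rule on 2: fresh world v, uRv]
4. not Dia ((c or a) or b), u   [neg-Dia-rule on 3 via vRu]
5. not Dia ((c or a) or b), v   [neg-Dia-rule on 3 via vRv]
6. not ((c or a) or b), u   [neg-Dia-rule on 4 via uRu]
7. not (c or a), u   [neg-or-rule on 6]
8. not b, u   [neg-or-rule on 6]
9. not c, u   [neg-or-rule on 7]
10. not a, u   [neg-or-rule on 7]
11. not ((c or a) or b), v   [neg-Dia-rule on 4 via uRv]
12. not (c or a), v   [neg-or-rule on 11]
13. not b, v   [neg-or-rule on 11]
14. not c, v   [neg-or-rule on 12]
15. not a, v   [neg-or-rule on 12]
Accessibility: uRu, uRv, vRu, vRv
The negation has an open branch (countermodel exists).

Not valid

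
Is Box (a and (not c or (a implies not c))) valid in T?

No, not valid

Tableau for the negation not Box (a and (not c or (a implies not c))):
1. not Box (a and (not c or (a implies not c))), u
2. not (a and (not c or (a implies not c))), v   [neg-Box-rule on 1: fresh world v, uRv]
3. not (not c or (a implies not c)), v   [neg-and-rule on 2 (branches; this branch)]
4. c, v   [neg-or-rule on 3]
5. not (a implies not c), v   [neg-or-rule on 3]
6. a, v   [neg-implies-rule on 5]
Accessibility: uRu, uRv, vRv
The negation has an open branch (countermodel exists).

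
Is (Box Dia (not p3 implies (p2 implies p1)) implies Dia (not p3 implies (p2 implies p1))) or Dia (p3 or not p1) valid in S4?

Tableau for the negation not ((Box Dia (not p3 implies (p2 implies p1)) implies Dia (not p3 implies (p2 implies p1))) or Dia (p3 or not p1)):
1. not ((Box Dia (not p3 implies (p2 implies p1)) implies Dia (not p3 implies (p2 implies p1))) or Dia (p3 or not p1)), w0
2. not (Box Dia (not p3 implies (p2 implies p1)) implies Dia (not p3 implies (p2 implies p1))), w0
3. not Dia (p3 or not p1), w0
4. Box Dia (not p3 implies (p2 implies p1)), w0
5. not Dia (not p3 implies (p2 implies p1)), w0
6. not (p3 or not p1), w0
7. not p3, w0
8. p1, w0
9. Dia (not p3 implies (p2 implies p1)), w0
10. not (not p3 implies (p2 implies p1)), w0
11. not (p2 implies p1), w0
12. p2, w0
13. not p1, w0
Accessibility: w0Rw0
Branch closes: p1 and not p1 both at w0.
All branches of the negation close; one closing branch shown above.

Valid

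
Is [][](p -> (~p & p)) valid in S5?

Not valid

Tableau for the negation ~[][](p -> (~p & p)):
1. ~[][](p -> (~p & p)), u
2. ~[](p -> (~p & p)), v
3. ~(p -> (~p & p)), w
4. p, w
5. ~(~p & p), w
Accessibility: uRu, uRv, uRw, vRu, vRv, vRw, wRu, wRv, wRw
The negation has an open branch (countermodel exists).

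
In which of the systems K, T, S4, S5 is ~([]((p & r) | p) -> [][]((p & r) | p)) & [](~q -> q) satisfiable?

K, T

T-tableau for the formula:
1. ~([]((p & r) | p) -> [][]((p & r) | p)) & [](~q -> q), w0
2. ~([]((p & r) | p) -> [][]((p & r) | p)), w0
3. [](~q -> q), w0
4. []((p & r) | p), w0
5. ~[][]((p & r) | p), w0
6. ~q -> q, w0
7. (p & r) | p, w0
8. q, w0
9. p, w0
10. ~[]((p & r) | p), w1
11. ~q -> q, w1
12. (p & r) | p, w1
13. q, w1
14. p, w1
15. ~((p & r) | p), w2
16. ~(p & r), w2
17. ~p, w2
18. ~r, w2
Accessibility: w0Rw0, w0Rw1, w1Rw1, w1Rw2, w2Rw2
Complete open branch: satisfiable in T, hence also in K (this T-model is also a K-model).
S4-tableau for the formula:
1. ~([]((p & r) | p) -> [][]((p & r) | p)) & [](~q -> q), w0
2. ~([]((p & r) | p) -> [][]((p & r) | p)), w0
3. [](~q -> q), w0
4. []((p & r) | p), w0
5. ~[][]((p & r) | p), w0
6. ~q -> q, w0
7. (p & r) | p, w0
8. q, w0
9. p & r, w0
10. p, w0
11. r, w0
12. ~[]((p & r) | p), w1
13. ~q -> q, w1
14. (p & r) | p, w1
15. q, w1
16. p & r, w1
17. p, w1
18. r, w1
19. ~((p & r) | p), w2
20. ~(p & r), w2
21. ~p, w2
22. ~q -> q, w2
23. (p & r) | p, w2
24. ~r, w2
25. q, w2
26. p & r, w2
27. p, w2
28. r, w2
Accessibility: w0Rw0, w0Rw1, w0Rw2, w1Rw1, w1Rw2, w2Rw2
Branch closes: p and ~p both at w2.
Every branch closes (one shown): unsatisfiable in S4, hence also in S5 (every S5-frame is an S4-frame).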